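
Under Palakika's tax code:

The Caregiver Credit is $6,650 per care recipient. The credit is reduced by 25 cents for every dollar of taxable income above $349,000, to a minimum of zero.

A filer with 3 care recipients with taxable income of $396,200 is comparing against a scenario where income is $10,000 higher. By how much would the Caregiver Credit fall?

$2,500

At $396,200 — base = 3 × $6,650 = $19,950. 25% of the $47,200 excess over $349,000 is $11,800; credit = $19,950 − $11,800 = $8,150.
At $406,200 — base = 3 × $6,650 = $19,950. 25% of the $57,200 excess over $349,000 is $14,300; credit = $19,950 − $14,300 = $5,650.
Lost: $8,150 − $5,650 = $2,500.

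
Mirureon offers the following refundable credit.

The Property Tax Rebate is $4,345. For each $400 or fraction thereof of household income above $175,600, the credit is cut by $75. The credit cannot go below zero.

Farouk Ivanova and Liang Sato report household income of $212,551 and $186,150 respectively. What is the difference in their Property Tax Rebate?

$2,320

Farouk ($212,551): Property Tax Rebate: income exceeds $175,600 by $36,951 → 93 increments × $75 = $6,975 ≥ base, so the credit is $0.
Liang ($186,150): Property Tax Rebate: income exceeds $175,600 by $10,550, which is 27 full-or-partial $400 increments; reduction = 27 × $75 = $2,025, leaving $2,320.
Difference: |$0 − $2,320| = $2,320.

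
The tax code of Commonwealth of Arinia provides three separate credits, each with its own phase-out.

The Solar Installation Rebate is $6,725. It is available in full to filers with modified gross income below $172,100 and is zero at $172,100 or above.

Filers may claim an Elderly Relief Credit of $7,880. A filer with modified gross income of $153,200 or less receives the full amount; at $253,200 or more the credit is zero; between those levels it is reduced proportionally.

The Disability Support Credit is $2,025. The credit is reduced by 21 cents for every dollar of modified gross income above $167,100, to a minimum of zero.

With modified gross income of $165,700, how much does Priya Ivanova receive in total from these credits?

Solar Installation Rebate: $165,700 is below the $172,100 cutoff, so the full $6,725 applies.
Elderly Relief Credit: $165,700 is $12,500 into a $100,000 phase-out range, leaving 87,500/100,000 of the credit: $7,880 × 87,500/100,000 = $6,895.
Disability Support Credit: $165,700 is at or below the $167,100 threshold, so the full $2,025 applies.
Total: $6,725 + $6,895 + $2,025 = $15,645.

$15,645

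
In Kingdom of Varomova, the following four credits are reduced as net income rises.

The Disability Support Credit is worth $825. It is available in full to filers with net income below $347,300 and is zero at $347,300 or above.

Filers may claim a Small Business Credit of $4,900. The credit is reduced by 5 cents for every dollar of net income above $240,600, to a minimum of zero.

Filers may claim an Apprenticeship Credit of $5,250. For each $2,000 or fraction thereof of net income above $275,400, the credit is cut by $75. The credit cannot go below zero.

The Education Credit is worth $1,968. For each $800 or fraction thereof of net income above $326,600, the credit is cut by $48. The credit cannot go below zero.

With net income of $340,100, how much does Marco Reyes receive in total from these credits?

$4,752

Disability Support Credit: $340,100 is below the $347,300 cutoff, so the full $825 applies.
Small Business Credit: 5% of the $99,500 excess over $240,600 is $4,975 ≥ base, so the credit is $0.
Apprenticeship Credit: income exceeds $275,400 by $64,700, which is 33 full-or-partial $2,000 increments; reduction = 33 × $75 = $2,475, leaving $2,775.
Education Credit: income exceeds $326,600 by $13,500, which is 17 full-or-partial $800 increments; reduction = 17 × $48 = $816, leaving $1,152.
Total: $825 + $0 + $2,775 + $1,152 = $4,752.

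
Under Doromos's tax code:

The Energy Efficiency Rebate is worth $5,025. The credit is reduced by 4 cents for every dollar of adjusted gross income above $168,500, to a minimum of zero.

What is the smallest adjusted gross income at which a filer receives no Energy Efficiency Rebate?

$294,125

The credit falls by 4% of each dollar above $168,500, so it reaches zero when the excess is $5,025 / 4% = $125,625: income = $168,500 + $125,625 = $294,125.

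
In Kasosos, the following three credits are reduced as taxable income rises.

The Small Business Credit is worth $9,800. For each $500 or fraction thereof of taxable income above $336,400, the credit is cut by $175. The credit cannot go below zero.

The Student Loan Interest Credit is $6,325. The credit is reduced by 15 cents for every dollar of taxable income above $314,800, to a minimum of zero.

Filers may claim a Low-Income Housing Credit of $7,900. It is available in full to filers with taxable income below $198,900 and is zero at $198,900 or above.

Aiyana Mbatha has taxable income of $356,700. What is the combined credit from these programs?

$2,665

Small Business Credit: income exceeds $336,400 by $20,300, which is 41 full-or-partial $500 increments; reduction = 41 × $175 = $7,175, leaving $2,625.
Student Loan Interest Credit: 15% of the $41,900 excess over $314,800 is $6,285; credit = $6,325 − $6,285 = $40.
Low-Income Housing Credit: $356,700 meets or exceeds the $198,900 cutoff, so the credit is $0.
Total: $2,625 + $40 + $0 = $2,665.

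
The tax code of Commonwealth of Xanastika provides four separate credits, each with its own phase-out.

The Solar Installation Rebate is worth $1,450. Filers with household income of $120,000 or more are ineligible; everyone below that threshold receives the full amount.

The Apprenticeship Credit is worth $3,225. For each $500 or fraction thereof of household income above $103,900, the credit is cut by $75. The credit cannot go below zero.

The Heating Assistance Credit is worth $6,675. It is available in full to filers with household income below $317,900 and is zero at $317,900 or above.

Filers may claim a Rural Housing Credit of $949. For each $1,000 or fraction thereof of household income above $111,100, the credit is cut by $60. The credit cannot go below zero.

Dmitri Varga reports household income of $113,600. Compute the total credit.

Solar Installation Rebate: $113,600 is below the $120,000 cutoff, so the full $1,450 applies.
Apprenticeship Credit: income exceeds $103,900 by $9,700, which is 20 full-or-partial $500 increments; reduction = 20 × $75 = $1,500, leaving $1,725.
Heating Assistance Credit: $113,600 is below the $317,900 cutoff, so the full $6,675 applies.
Rural Housing Credit: income exceeds $111,100 by $2,500, which is 3 full-or-partial $1,000 increments; reduction = 3 × $60 = $180, leaving $769.
Total: $1,450 + $1,725 + $6,675 + $769 = $10,619.

$10,619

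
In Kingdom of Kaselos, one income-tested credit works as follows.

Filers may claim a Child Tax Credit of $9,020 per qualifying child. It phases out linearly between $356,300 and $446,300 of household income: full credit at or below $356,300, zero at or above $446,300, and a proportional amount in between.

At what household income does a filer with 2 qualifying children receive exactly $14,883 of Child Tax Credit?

$372,050

Full credit = 2 × $9,020 = $18,040.
$14,883 is 14,883/18,040 of the full $18,040, so 3,157/18,040 of the $90,000 range has been used: income = $356,300 + $90,000 × 3,157/18,040 = $372,050.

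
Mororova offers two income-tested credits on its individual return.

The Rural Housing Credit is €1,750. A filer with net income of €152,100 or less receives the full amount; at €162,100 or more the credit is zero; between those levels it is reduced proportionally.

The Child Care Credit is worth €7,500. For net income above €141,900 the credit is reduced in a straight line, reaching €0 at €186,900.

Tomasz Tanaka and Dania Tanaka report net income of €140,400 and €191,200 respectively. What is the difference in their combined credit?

€9,250

Tomasz (€140,400): Rural Housing Credit: €140,400 is at or below the €152,100 threshold, so the full €1,750 applies. Child Care Credit: €140,400 is at or below the €141,900 threshold, so the full €7,500 applies. total €1,750 + €7,500 = €9,250
Dania (€191,200): Rural Housing Credit: €191,200 is at or above €162,100, so the credit is €0. Child Care Credit: €191,200 is at or above €186,900, so the credit is €0. total €0 + €0 = €0
Difference: |€9,250 − €0| = €9,250.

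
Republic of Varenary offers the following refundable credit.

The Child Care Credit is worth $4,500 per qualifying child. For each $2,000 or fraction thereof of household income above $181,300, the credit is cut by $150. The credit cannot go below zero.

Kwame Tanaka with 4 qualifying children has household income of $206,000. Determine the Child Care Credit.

Child Care Credit: base = 4 × $4,500 = $18,000. income exceeds $181,300 by $24,700, which is 13 full-or-partial $2,000 increments; reduction = 13 × $150 = $1,950, leaving $16,050.

$16,050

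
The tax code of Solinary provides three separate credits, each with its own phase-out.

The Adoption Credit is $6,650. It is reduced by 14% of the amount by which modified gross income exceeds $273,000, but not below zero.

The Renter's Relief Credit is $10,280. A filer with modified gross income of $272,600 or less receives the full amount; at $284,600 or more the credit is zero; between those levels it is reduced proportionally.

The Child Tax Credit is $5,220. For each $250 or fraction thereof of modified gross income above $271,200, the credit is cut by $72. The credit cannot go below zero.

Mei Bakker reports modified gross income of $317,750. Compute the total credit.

$385

Adoption Credit: 14% of the $44,750 excess over $273,000 is $6,265; credit = $6,650 − $6,265 = $385.
Renter's Relief Credit: $317,750 is at or above $284,600, so the credit is $0.
Child Tax Credit: income exceeds $271,200 by $46,550 → 187 increments × $72 = $13,464 ≥ base, so the credit is $0.
Total: $385 + $0 + $0 = $385.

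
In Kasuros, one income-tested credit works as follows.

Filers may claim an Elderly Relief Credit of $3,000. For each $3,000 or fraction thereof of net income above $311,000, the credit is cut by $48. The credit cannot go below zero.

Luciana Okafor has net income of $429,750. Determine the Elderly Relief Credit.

Elderly Relief Credit: income exceeds $311,000 by $118,750, which is 40 full-or-partial $3,000 increments; reduction = 40 × $48 = $1,920, leaving $1,080.

$1,080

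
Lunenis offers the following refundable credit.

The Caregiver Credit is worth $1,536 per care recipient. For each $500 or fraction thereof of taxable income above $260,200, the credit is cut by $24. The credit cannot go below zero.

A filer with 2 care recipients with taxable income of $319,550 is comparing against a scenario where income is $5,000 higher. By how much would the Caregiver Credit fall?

$216

At $319,550 — base = 2 × $1,536 = $3,072. income exceeds $260,200 by $59,350, which is 119 full-or-partial $500 increments; reduction = 119 × $24 = $2,856, leaving $216.
At $324,550 — base = 2 × $1,536 = $3,072. income exceeds $260,200 by $64,350 → 129 increments × $24 = $3,096 ≥ base, so the credit is $0.
Lost: $216 − $0 = $216.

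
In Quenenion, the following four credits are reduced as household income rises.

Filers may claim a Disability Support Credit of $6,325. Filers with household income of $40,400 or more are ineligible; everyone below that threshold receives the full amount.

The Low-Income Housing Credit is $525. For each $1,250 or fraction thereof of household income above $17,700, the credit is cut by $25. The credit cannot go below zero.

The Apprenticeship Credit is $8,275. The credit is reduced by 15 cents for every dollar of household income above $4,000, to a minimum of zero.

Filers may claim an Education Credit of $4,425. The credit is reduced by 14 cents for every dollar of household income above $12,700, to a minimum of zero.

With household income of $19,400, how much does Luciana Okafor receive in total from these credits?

Disability Support Credit: $19,400 is below the $40,400 cutoff, so the full $6,325 applies.
Low-Income Housing Credit: income exceeds $17,700 by $1,700, which is 2 full-or-partial $1,250 increments; reduction = 2 × $25 = $50, leaving $475.
Apprenticeship Credit: 15% of the $15,400 excess over $4,000 is $2,310; credit = $8,275 − $2,310 = $5,965.
Education Credit: 14% of the $6,700 excess over $12,700 is $938; credit = $4,425 − $938 = $3,487.
Total: $6,325 + $475 + $5,965 + $3,487 = $16,252.

$16,252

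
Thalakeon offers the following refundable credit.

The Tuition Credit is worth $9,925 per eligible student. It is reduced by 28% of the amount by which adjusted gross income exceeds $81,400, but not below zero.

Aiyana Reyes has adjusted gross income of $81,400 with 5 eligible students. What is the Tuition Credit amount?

Tuition Credit: base = 5 × $9,925 = $49,625. $81,400 is at or below the $81,400 threshold, so the full $49,625 applies.

$49,625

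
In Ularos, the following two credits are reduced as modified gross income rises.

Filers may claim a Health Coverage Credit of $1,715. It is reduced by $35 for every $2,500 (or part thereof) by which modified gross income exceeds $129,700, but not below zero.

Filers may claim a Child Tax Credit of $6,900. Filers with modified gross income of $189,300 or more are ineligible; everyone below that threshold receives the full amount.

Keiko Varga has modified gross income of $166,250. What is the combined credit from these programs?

Health Coverage Credit: income exceeds $129,700 by $36,550, which is 15 full-or-partial $2,500 increments; reduction = 15 × $35 = $525, leaving $1,190.
Child Tax Credit: $166,250 is below the $189,300 cutoff, so the full $6,900 applies.
Total: $1,190 + $6,900 = $8,090.

$8,090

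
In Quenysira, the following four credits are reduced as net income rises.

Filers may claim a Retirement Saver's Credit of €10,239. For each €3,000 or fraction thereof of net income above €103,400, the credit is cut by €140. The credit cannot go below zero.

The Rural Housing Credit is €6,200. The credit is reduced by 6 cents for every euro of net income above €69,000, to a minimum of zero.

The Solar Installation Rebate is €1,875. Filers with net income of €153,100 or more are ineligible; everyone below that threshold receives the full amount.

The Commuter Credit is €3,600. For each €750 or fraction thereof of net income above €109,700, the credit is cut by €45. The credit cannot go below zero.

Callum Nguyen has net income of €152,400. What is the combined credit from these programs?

€11,965

Retirement Saver's Credit: income exceeds €103,400 by €49,000, which is 17 full-or-partial €3,000 increments; reduction = 17 × €140 = €2,380, leaving €7,859.
Rural Housing Credit: 6% of the €83,400 excess over €69,000 is €5,004; credit = €6,200 − €5,004 = €1,196.
Solar Installation Rebate: €152,400 is below the €153,100 cutoff, so the full €1,875 applies.
Commuter Credit: income exceeds €109,700 by €42,700, which is 57 full-or-partial €750 increments; reduction = 57 × €45 = €2,565, leaving €1,035.
Total: €7,859 + €1,196 + €1,875 + €1,035 = €11,965.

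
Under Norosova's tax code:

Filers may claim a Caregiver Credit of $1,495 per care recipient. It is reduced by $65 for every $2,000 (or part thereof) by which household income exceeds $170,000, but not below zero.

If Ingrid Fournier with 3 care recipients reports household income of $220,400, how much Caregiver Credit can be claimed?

$2,795

Caregiver Credit: base = 3 × $1,495 = $4,485. income exceeds $170,000 by $50,400, which is 26 full-or-partial $2,000 increments; reduction = 26 × $65 = $1,690, leaving $2,795.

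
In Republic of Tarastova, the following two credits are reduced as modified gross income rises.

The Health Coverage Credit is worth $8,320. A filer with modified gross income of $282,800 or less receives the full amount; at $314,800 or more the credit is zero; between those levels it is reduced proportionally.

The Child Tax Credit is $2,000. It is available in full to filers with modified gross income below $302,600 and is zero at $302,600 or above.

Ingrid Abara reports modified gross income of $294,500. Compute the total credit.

$7,278

Health Coverage Credit: $294,500 is $11,700 into a $32,000 phase-out range, leaving 20,300/32,000 of the credit: $8,320 × 20,300/32,000 = $5,278.
Child Tax Credit: $294,500 is below the $302,600 cutoff, so the full $2,000 applies.
Total: $5,278 + $2,000 = $7,278.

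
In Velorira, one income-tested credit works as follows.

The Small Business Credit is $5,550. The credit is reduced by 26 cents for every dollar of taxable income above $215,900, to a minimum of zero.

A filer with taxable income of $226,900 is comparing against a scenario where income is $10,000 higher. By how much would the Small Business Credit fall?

$2,600

At $226,900 — 26% of the $11,000 excess over $215,900 is $2,860; credit = $5,550 − $2,860 = $2,690.
At $236,900 — 26% of the $21,000 excess over $215,900 is $5,460; credit = $5,550 − $5,460 = $90.
Lost: $2,690 − $90 = $2,600.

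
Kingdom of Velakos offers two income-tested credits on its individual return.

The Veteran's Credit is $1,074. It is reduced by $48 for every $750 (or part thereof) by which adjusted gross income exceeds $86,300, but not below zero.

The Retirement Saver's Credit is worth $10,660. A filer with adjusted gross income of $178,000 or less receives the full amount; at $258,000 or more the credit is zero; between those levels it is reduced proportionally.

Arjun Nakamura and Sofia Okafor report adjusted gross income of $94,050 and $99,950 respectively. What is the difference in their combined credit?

Arjun ($94,050): Veteran's Credit: income exceeds $86,300 by $7,750, which is 11 full-or-partial $750 increments; reduction = 11 × $48 = $528, leaving $546. Retirement Saver's Credit: $94,050 is at or below the $178,000 threshold, so the full $10,660 applies. total $546 + $10,660 = $11,206
Sofia ($99,950): Veteran's Credit: income exceeds $86,300 by $13,650, which is 19 full-or-partial $750 increments; reduction = 19 × $48 = $912, leaving $162. Retirement Saver's Credit: $99,950 is at or below the $178,000 threshold, so the full $10,660 applies. total $162 + $10,660 = $10,822
Difference: |$11,206 − $10,822| = $384.

$384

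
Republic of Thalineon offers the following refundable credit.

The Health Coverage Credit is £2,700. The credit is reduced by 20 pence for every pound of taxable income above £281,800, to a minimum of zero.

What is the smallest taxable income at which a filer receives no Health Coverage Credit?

£295,300

The credit falls by 20% of each pound above £281,800, so it reaches zero when the excess is £2,700 / 20% = £13,500: income = £281,800 + £13,500 = £295,300.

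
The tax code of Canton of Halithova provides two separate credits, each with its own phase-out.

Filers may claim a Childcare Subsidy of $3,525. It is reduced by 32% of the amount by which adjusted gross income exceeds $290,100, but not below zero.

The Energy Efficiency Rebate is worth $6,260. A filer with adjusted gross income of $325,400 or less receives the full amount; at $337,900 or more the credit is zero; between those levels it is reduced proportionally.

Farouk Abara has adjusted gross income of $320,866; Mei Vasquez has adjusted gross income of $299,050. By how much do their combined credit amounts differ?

Farouk ($320,866): Childcare Subsidy: 32% of the $30,766 excess over $290,100 is $9,845.12 ≥ base, so the credit is $0. Energy Efficiency Rebate: $320,866 is at or below the $325,400 threshold, so the full $6,260 applies. total $0 + $6,260 = $6,260
Mei ($299,050): Childcare Subsidy: 32% of the $8,950 excess over $290,100 is $2,864; credit = $3,525 − $2,864 = $661. Energy Efficiency Rebate: $299,050 is at or below the $325,400 threshold, so the full $6,260 applies. total $661 + $6,260 = $6,921
Difference: |$6,260 − $6,921| = $661.

$661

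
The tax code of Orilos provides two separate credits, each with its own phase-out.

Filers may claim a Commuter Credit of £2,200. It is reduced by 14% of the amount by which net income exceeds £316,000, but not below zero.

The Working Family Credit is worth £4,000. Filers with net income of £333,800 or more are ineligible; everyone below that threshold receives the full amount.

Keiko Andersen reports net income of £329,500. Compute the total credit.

£4,310

Commuter Credit: 14% of the £13,500 excess over £316,000 is £1,890; credit = £2,200 − £1,890 = £310.
Working Family Credit: £329,500 is below the £333,800 cutoff, so the full £4,000 applies.
Total: £310 + £4,000 = £4,310.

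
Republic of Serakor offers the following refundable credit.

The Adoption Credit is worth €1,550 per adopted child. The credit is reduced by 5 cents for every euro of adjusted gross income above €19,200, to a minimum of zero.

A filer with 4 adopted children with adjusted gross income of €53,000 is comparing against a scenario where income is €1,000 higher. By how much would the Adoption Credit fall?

€50

At €53,000 — base = 4 × €1,550 = €6,200. 5% of the €33,800 excess over €19,200 is €1,690; credit = €6,200 − €1,690 = €4,510.
At €54,000 — base = 4 × €1,550 = €6,200. 5% of the €34,800 excess over €19,200 is €1,740; credit = €6,200 − €1,740 = €4,460.
Lost: €4,510 − €4,460 = €50.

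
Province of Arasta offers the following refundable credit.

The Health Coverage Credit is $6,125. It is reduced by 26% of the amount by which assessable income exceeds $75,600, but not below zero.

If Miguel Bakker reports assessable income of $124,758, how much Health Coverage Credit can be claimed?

$0

Health Coverage Credit: 26% of the $49,158 excess over $75,600 is $12,781.08 ≥ base, so the credit is $0.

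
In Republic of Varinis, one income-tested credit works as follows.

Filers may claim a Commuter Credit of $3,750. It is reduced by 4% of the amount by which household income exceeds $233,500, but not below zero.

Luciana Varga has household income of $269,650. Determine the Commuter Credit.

$2,304

Commuter Credit: 4% of the $36,150 excess over $233,500 is $1,446; credit = $3,750 − $1,446 = $2,304.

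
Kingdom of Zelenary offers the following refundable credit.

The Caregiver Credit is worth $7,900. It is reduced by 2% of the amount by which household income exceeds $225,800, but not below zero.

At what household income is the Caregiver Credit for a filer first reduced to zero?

$620,800

The credit falls by 2% of each dollar above $225,800, so it reaches zero when the excess is $7,900 / 2% = $395,000: income = $225,800 + $395,000 = $620,800.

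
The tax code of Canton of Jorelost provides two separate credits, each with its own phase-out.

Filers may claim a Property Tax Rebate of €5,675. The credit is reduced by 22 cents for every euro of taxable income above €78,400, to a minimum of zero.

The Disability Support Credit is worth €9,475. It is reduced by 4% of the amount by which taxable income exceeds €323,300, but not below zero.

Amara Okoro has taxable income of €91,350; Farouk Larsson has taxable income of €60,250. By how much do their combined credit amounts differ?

€2,849

Amara (€91,350): Property Tax Rebate: 22% of the €12,950 excess over €78,400 is €2,849; credit = €5,675 − €2,849 = €2,826. Disability Support Credit: €91,350 is at or below the €323,300 threshold, so the full €9,475 applies. total €2,826 + €9,475 = €12,301
Farouk (€60,250): Property Tax Rebate: €60,250 is at or below the €78,400 threshold, so the full €5,675 applies. Disability Support Credit: €60,250 is at or below the €323,300 threshold, so the full €9,475 applies. total €5,675 + €9,475 = €15,150
Difference: |€12,301 − €15,150| = €2,849.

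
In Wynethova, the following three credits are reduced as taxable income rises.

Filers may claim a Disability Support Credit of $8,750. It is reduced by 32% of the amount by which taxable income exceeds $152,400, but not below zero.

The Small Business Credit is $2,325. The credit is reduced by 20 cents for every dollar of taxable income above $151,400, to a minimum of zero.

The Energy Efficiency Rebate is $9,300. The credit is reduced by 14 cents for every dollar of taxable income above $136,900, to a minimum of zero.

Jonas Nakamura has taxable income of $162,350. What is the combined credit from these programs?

$11,438

Disability Support Credit: 32% of the $9,950 excess over $152,400 is $3,184; credit = $8,750 − $3,184 = $5,566.
Small Business Credit: 20% of the $10,950 excess over $151,400 is $2,190; credit = $2,325 − $2,190 = $135.
Energy Efficiency Rebate: 14% of the $25,450 excess over $136,900 is $3,563; credit = $9,300 − $3,563 = $5,737.
Total: $5,566 + $135 + $5,737 = $11,438.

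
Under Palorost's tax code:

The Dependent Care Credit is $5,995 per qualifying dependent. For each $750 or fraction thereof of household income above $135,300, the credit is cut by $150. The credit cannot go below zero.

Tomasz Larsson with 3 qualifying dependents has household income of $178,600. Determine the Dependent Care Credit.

$9,285

Dependent Care Credit: base = 3 × $5,995 = $17,985. income exceeds $135,300 by $43,300, which is 58 full-or-partial $750 increments; reduction = 58 × $150 = $8,700, leaving $9,285.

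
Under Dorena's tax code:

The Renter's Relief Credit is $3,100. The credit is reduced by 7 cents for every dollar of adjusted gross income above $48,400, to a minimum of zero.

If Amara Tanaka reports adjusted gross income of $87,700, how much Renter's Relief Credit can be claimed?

Renter's Relief Credit: 7% of the $39,300 excess over $48,400 is $2,751; credit = $3,100 − $2,751 = $349.

$349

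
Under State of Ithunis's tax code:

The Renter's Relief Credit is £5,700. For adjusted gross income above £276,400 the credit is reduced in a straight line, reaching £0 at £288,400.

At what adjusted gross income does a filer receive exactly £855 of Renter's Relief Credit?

£855 is 855/5,700 of the full £5,700, so 4,845/5,700 of the £12,000 range has been used: income = £276,400 + £12,000 × 4,845/5,700 = £286,600.

£286,600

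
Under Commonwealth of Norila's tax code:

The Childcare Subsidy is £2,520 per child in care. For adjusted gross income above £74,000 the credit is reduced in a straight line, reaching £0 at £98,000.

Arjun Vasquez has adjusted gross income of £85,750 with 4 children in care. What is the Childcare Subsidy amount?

£5,145

Childcare Subsidy: base = 4 × £2,520 = £10,080. £85,750 is £11,750 into a £24,000 phase-out range, leaving 12,250/24,000 of the credit: £10,080 × 12,250/24,000 = £5,145.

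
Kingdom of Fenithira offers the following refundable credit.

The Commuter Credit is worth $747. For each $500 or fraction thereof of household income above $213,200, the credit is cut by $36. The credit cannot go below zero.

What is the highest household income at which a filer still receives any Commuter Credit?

$223,200

After 20 increments the reduction is 20 × $36 = $720, leaving $27; one more increment wipes it out. Increment 20 ends at excess 20 × $500 = $10,000, so the highest qualifying income is $213,200 + $10,000 = $223,200.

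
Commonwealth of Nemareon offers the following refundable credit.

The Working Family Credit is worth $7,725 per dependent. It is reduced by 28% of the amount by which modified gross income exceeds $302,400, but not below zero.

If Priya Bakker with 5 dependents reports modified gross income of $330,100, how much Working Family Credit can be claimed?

$30,869

Working Family Credit: base = 5 × $7,725 = $38,625. 28% of the $27,700 excess over $302,400 is $7,756; credit = $38,625 − $7,756 = $30,869.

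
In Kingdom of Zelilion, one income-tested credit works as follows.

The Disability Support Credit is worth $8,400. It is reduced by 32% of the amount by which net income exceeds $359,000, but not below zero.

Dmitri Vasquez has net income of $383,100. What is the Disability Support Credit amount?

$688

Disability Support Credit: 32% of the $24,100 excess over $359,000 is $7,712; credit = $8,400 − $7,712 = $688.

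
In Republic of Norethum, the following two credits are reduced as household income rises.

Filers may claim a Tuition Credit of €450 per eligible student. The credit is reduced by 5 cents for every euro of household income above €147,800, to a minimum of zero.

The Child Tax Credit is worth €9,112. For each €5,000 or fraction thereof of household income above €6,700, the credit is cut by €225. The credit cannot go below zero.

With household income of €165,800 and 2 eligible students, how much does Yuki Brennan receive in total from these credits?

Tuition Credit: base = 2 × €450 = €900. 5% of the €18,000 excess over €147,800 is €900 ≥ base, so the credit is €0.
Child Tax Credit: income exceeds €6,700 by €159,100, which is 32 full-or-partial €5,000 increments; reduction = 32 × €225 = €7,200, leaving €1,912.
Total: €0 + €1,912 = €1,912.

€1,912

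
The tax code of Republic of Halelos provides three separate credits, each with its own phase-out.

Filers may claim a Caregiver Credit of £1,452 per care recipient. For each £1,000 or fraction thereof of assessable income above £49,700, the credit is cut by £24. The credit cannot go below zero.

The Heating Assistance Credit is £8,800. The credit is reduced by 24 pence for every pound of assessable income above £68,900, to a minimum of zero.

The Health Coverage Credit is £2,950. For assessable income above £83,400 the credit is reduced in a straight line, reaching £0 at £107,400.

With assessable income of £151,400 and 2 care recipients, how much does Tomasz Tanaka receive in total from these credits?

Caregiver Credit: base = 2 × £1,452 = £2,904. income exceeds £49,700 by £101,700, which is 102 full-or-partial £1,000 increments; reduction = 102 × £24 = £2,448, leaving £456.
Heating Assistance Credit: 24% of the £82,500 excess over £68,900 is £19,800 ≥ base, so the credit is £0.
Health Coverage Credit: £151,400 is at or above £107,400, so the credit is £0.
Total: £456 + £0 + £0 = £456.

£456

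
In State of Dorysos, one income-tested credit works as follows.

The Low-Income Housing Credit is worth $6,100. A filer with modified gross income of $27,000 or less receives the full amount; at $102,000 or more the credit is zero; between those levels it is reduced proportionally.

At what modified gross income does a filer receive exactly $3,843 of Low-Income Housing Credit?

$3,843 is 3,843/6,100 of the full $6,100, so 2,257/6,100 of the $75,000 range has been used: income = $27,000 + $75,000 × 2,257/6,100 = $54,750.

$54,750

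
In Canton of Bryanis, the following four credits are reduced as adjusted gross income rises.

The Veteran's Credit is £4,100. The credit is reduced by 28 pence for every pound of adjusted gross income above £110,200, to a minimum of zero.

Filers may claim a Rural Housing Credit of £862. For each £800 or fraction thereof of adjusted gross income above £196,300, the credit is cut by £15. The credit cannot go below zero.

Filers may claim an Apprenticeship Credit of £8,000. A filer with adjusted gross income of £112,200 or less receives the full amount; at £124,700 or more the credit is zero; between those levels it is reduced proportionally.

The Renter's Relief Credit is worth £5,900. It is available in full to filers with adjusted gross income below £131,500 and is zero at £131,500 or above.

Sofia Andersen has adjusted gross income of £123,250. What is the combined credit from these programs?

Veteran's Credit: 28% of the £13,050 excess over £110,200 is £3,654; credit = £4,100 − £3,654 = £446.
Rural Housing Credit: £123,250 is at or below the £196,300 threshold, so the full £862 applies.
Apprenticeship Credit: £123,250 is £11,050 into a £12,500 phase-out range, leaving 1,450/12,500 of the credit: £8,000 × 1,450/12,500 = £928.
Renter's Relief Credit: £123,250 is below the £131,500 cutoff, so the full £5,900 applies.
Total: £446 + £862 + £928 + £5,900 = £8,136.

£8,136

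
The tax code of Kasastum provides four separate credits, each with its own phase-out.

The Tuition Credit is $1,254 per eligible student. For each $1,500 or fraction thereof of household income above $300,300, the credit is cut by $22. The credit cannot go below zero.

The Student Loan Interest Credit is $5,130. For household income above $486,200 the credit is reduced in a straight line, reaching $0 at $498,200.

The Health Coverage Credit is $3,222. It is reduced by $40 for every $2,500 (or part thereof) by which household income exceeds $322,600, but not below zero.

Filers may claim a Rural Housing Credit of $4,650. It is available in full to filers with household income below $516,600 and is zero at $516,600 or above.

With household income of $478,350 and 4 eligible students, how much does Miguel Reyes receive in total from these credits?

Tuition Credit: base = 4 × $1,254 = $5,016. income exceeds $300,300 by $178,050, which is 119 full-or-partial $1,500 increments; reduction = 119 × $22 = $2,618, leaving $2,398.
Student Loan Interest Credit: $478,350 is at or below the $486,200 threshold, so the full $5,130 applies.
Health Coverage Credit: income exceeds $322,600 by $155,750, which is 63 full-or-partial $2,500 increments; reduction = 63 × $40 = $2,520, leaving $702.
Rural Housing Credit: $478,350 is below the $516,600 cutoff, so the full $4,650 applies.
Total: $2,398 + $5,130 + $702 + $4,650 = $12,880.

$12,880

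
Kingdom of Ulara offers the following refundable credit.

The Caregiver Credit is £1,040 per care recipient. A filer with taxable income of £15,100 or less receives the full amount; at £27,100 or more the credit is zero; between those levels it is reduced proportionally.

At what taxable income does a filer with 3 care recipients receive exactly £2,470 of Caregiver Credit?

Full credit = 3 × £1,040 = £3,120.
£2,470 is 2,470/3,120 of the full £3,120, so 650/3,120 of the £12,000 range has been used: income = £15,100 + £12,000 × 650/3,120 = £17,600.

£17,600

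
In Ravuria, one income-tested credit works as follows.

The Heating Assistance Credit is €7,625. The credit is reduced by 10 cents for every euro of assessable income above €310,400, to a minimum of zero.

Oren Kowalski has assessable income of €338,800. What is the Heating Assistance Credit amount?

€4,785

Heating Assistance Credit: 10% of the €28,400 excess over €310,400 is €2,840; credit = €7,625 − €2,840 = €4,785.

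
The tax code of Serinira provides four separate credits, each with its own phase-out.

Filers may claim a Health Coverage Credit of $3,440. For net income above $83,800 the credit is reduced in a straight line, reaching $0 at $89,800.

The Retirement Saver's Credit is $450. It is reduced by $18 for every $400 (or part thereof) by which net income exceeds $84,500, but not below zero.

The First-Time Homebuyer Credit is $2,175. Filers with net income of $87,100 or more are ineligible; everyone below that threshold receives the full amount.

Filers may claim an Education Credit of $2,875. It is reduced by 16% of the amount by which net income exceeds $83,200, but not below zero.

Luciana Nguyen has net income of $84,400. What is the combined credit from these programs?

$8,404

Health Coverage Credit: $84,400 is $600 into a $6,000 phase-out range, leaving 5,400/6,000 of the credit: $3,440 × 5,400/6,000 = $3,096.
Retirement Saver's Credit: $84,400 is at or below the $84,500 threshold, so the full $450 applies.
First-Time Homebuyer Credit: $84,400 is below the $87,100 cutoff, so the full $2,175 applies.
Education Credit: 16% of the $1,200 excess over $83,200 is $192; credit = $2,875 − $192 = $2,683.
Total: $3,096 + $450 + $2,175 + $2,683 = $8,404.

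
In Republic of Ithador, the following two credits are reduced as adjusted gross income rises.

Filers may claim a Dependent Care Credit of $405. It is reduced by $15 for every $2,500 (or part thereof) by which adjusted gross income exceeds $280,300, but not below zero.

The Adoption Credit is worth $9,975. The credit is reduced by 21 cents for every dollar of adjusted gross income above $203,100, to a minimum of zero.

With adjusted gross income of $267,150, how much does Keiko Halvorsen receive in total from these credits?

Dependent Care Credit: $267,150 is at or below the $280,300 threshold, so the full $405 applies.
Adoption Credit: 21% of the $64,050 excess over $203,100 is $13,450.50 ≥ base, so the credit is $0.
Total: $405 + $0 = $405.

$405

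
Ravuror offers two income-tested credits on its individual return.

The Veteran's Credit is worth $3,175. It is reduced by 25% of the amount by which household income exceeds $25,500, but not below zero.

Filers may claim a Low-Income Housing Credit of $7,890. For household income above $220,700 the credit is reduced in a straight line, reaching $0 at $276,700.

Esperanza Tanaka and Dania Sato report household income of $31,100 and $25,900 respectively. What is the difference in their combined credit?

$1,300

Esperanza ($31,100): Veteran's Credit: 25% of the $5,600 excess over $25,500 is $1,400; credit = $3,175 − $1,400 = $1,775. Low-Income Housing Credit: $31,100 is at or below the $220,700 threshold, so the full $7,890 applies. total $1,775 + $7,890 = $9,665
Dania ($25,900): Veteran's Credit: 25% of the $400 excess over $25,500 is $100; credit = $3,175 − $100 = $3,075. Low-Income Housing Credit: $25,900 is at or below the $220,700 threshold, so the full $7,890 applies. total $3,075 + $7,890 = $10,965
Difference: |$9,665 − $10,965| = $1,300.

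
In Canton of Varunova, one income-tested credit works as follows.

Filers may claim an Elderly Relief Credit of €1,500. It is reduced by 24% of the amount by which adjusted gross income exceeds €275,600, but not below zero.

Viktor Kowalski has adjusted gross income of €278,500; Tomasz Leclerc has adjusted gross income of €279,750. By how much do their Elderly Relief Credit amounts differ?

€300

Viktor (€278,500): Elderly Relief Credit: 24% of the €2,900 excess over €275,600 is €696; credit = €1,500 − €696 = €804.
Tomasz (€279,750): Elderly Relief Credit: 24% of the €4,150 excess over €275,600 is €996; credit = €1,500 − €996 = €504.
Difference: |€804 − €504| = €300.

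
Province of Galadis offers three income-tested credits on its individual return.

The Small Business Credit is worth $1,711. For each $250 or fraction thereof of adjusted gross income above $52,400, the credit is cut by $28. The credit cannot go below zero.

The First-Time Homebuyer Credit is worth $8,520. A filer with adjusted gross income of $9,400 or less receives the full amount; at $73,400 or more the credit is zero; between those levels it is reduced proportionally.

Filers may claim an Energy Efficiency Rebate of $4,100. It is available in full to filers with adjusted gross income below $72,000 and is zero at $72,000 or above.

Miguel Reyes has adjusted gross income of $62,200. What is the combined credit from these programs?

$6,182

Small Business Credit: income exceeds $52,400 by $9,800, which is 40 full-or-partial $250 increments; reduction = 40 × $28 = $1,120, leaving $591.
First-Time Homebuyer Credit: $62,200 is $52,800 into a $64,000 phase-out range, leaving 11,200/64,000 of the credit: $8,520 × 11,200/64,000 = $1,491.
Energy Efficiency Rebate: $62,200 is below the $72,000 cutoff, so the full $4,100 applies.
Total: $591 + $1,491 + $4,100 = $6,182.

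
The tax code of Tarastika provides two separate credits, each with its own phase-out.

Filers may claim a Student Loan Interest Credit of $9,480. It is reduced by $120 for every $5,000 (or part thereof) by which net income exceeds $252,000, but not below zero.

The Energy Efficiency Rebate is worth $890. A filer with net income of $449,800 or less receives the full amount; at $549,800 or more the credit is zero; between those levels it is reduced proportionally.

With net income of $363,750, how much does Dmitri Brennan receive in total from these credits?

Student Loan Interest Credit: income exceeds $252,000 by $111,750, which is 23 full-or-partial $5,000 increments; reduction = 23 × $120 = $2,760, leaving $6,720.
Energy Efficiency Rebate: $363,750 is at or below the $449,800 threshold, so the full $890 applies.
Total: $6,720 + $890 = $7,610.

$7,610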